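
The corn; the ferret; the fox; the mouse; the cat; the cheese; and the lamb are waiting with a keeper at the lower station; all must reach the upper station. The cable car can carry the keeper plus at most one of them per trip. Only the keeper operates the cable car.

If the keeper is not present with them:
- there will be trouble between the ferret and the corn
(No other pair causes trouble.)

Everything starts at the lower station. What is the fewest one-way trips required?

Counting alone: the keeper can take at most 1 across per trip to the upper station, so moving all 7 needs at least 7 loaded trips out, with a return between consecutive ones — at least 13 crossings.
The plan below uses exactly 13 crossings, so it is optimal:
1. Keeper goes to the upper station with the corn.
2. Keeper goes back to the lower station alone.
3. Keeper goes to the upper station with the fox.
4. Keeper goes back to the lower station alone.
5. Keeper goes to the upper station with the mouse.
6. Keeper goes back to the lower station alone.
7. Keeper goes to the upper station with the cat.
8. Keeper goes back to the lower station alone.
9. Keeper goes to the upper station with the cheese.
10. Keeper goes back to the lower station alone.
11. Keeper goes to the upper station with the lamb.
12. Keeper goes back to the lower station alone.
13. Keeper goes to the upper station with the ferret.

13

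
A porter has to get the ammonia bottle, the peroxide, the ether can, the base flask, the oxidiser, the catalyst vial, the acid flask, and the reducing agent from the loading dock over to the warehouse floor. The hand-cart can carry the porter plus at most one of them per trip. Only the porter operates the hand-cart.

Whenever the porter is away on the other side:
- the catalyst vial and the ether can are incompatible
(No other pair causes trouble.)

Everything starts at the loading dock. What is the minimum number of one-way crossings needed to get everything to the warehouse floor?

15

Counting alone: the porter can take at most 1 across per trip to the warehouse floor, so moving all 8 needs at least 8 loaded trips out, with a return between consecutive ones — at least 15 crossings.
The plan below uses exactly 15 crossings, so it is optimal:
1. Porter goes to the warehouse floor with the ether can.  [the loading dock: the acid flask, the ammonia bottle, the base flask, the catalyst vial, the oxidiser, the peroxide, the reducing agent | the warehouse floor: the ether can]
2. Porter goes back to the loading dock alone.  [the loading dock: the acid flask, the ammonia bottle, the base flask, the catalyst vial, the oxidiser, the peroxide, the reducing agent | the warehouse floor: the ether can]
3. Porter goes to the warehouse floor with the ammonia bottle.  [the loading dock: the acid flask, the base flask, the catalyst vial, the oxidiser, the peroxide, the reducing agent | the warehouse floor: the ammonia bottle, the ether can]
4. Porter goes back to the loading dock alone.  [the loading dock: the acid flask, the base flask, the catalyst vial, the oxidiser, the peroxide, the reducing agent | the warehouse floor: the ammonia bottle, the ether can]
5. Porter goes to the warehouse floor with the peroxide.  [the loading dock: the acid flask, the base flask, the catalyst vial, the oxidiser, the reducing agent | the warehouse floor: the ammonia bottle, the ether can, the peroxide]
6. Porter goes back to the loading dock alone.  [the loading dock: the acid flask, the base flask, the catalyst vial, the oxidiser, the reducing agent | the warehouse floor: the ammonia bottle, the ether can, the peroxide]
7. Porter goes to the warehouse floor with the base flask.  [the loading dock: the acid flask, the catalyst vial, the oxidiser, the reducing agent | the warehouse floor: the ammonia bottle, the base flask, the ether can, the peroxide]
8. Porter goes back to the loading dock alone.  [the loading dock: the acid flask, the catalyst vial, the oxidiser, the reducing agent | the warehouse floor: the ammonia bottle, the base flask, the ether can, the peroxide]
9. Porter goes to the warehouse floor with the oxidiser.  [the loading dock: the acid flask, the catalyst vial, the reducing agent | the warehouse floor: the ammonia bottle, the base flask, the ether can, the oxidiser, the peroxide]
10. Porter goes back to the loading dock alone.  [the loading dock: the acid flask, the catalyst vial, the reducing agent | the warehouse floor: the ammonia bottle, the base flask, the ether can, the oxidiser, the peroxide]
11. Porter goes to the warehouse floor with the acid flask.  [the loading dock: the catalyst vial, the reducing agent | the warehouse floor: the acid flask, the ammonia bottle, the base flask, the ether can, the oxidiser, the peroxide]
12. Porter goes back to the loading dock alone.  [the loading dock: the catalyst vial, the reducing agent | the warehouse floor: the acid flask, the ammonia bottle, the base flask, the ether can, the oxidiser, the peroxide]
13. Porter goes to the warehouse floor with the reducing agent.  [the loading dock: the catalyst vial | the warehouse floor: the acid flask, the ammonia bottle, the base flask, the ether can, the oxidiser, the peroxide, the reducing agent]
14. Porter goes back to the loading dock alone.  [the loading dock: the catalyst vial | the warehouse floor: the acid flask, the ammonia bottle, the base flask, the ether can, the oxidiser, the peroxide, the reducing agent]
15. Porter goes to the warehouse floor with the catalyst vial.  [the loading dock: — | the warehouse floor: the acid flask, the ammonia bottle, the base flask, the catalyst vial, the ether can, the oxidiser, the peroxide, the reducing agent]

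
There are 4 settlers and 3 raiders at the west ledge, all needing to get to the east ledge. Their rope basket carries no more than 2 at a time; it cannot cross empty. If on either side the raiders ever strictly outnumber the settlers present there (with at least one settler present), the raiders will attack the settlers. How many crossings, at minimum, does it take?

11

Counting alone: each trip to the east ledge takes at most 2 across and each return brings at least 1 back, so after t trips out (and t−1 returns) at most 2t − (t−1) of the 7 are across; that first reaches 7 at t = 6, so at least 11 crossings are needed.
The plan below uses exactly 11 crossings, so it is optimal:
1. 2 raiders → the east ledge.  (the west ledge: 4S 1R; the east ledge: 0S 2R)
2. 1 raider ← the west ledge.  (the west ledge: 4S 2R; the east ledge: 0S 1R)
3. 2 raiders → the east ledge.  (the west ledge: 4S 0R; the east ledge: 0S 3R)
4. 1 raider ← the west ledge.  (the west ledge: 4S 1R; the east ledge: 0S 2R)
5. 2 settlers → the east ledge.  (the west ledge: 2S 1R; the east ledge: 2S 2R)
6. 1 raider ← the west ledge.  (the west ledge: 2S 2R; the east ledge: 2S 1R)
7. 1 settler and 1 raider → the east ledge.  (the west ledge: 1S 1R; the east ledge: 3S 2R)
8. 1 settler ← the west ledge.  (the west ledge: 2S 1R; the east ledge: 2S 2R)
9. 1 settler and 1 raider → the east ledge.  (the west ledge: 1S 0R; the east ledge: 3S 3R)
10. 1 raider ← the west ledge.  (the west ledge: 1S 1R; the east ledge: 3S 2R)
11. 1 settler and 1 raider → the east ledge.  (the west ledge: 0S 0R; the east ledge: 4S 3R)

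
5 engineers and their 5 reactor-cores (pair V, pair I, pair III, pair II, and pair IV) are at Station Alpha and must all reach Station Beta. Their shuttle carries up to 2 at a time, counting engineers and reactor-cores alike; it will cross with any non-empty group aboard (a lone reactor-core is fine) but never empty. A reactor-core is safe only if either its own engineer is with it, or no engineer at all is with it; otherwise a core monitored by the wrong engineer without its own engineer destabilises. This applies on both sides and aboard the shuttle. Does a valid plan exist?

No

Following every safe sequence of crossings from the start, the most of the 10 that can be at Station Beta as the shuttle arrives there on crossings 1, 3, 5, 7 is 2, 3, 4, 5 respectively; the best ever achieved is 5 of 10.
From crossing 9 on, no configuration arises that was not already reachable earlier: only 82 distinct safe configurations (who is on which side, and where the shuttle is) can ever be reached, none of them has everyone across, and every continuation just revisits them. So no valid plan exists.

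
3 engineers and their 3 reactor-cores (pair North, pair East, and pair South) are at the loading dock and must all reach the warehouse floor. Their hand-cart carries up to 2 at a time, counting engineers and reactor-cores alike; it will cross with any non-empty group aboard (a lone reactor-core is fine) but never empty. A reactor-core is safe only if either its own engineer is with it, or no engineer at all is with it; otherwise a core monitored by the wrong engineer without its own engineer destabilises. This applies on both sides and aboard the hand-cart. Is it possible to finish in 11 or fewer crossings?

Yes — this plan uses 11 crossings (≤ 11):
1. engineer North and reactor-core North cross → the warehouse floor.
2. engineer North crosses ← the loading dock.
3. reactor-core East and reactor-core South cross → the warehouse floor.
4. reactor-core North crosses ← the loading dock.
5. engineer East and engineer South cross → the warehouse floor.
6. engineer East and reactor-core East cross ← the loading dock.
7. engineer East and engineer North cross → the warehouse floor.
8. reactor-core South crosses ← the loading dock.
9. reactor-core East and reactor-core North cross → the warehouse floor.
10. engineer South crosses ← the loading dock.
11. engineer South and reactor-core South cross → the warehouse floor.

Yes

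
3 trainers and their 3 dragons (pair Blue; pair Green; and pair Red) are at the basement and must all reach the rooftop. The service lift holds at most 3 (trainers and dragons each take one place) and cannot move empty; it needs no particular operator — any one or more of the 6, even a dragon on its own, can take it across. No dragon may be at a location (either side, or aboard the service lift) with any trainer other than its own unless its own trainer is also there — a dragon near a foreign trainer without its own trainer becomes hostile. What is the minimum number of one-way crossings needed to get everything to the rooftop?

Counting alone: each trip to the rooftop takes at most 3 across and each return brings at least 1 back, so after t trips out (and t−1 returns) at most 3t − (t−1) of the 6 are across; that first reaches 6 at t = 3, so at least 5 crossings are needed.
The plan below uses exactly 5 crossings, so it is optimal:
1. dragon Blue and trainer Blue cross → the rooftop.
2. trainer Blue crosses ← the basement.
3. trainer Blue, trainer Green, and trainer Red cross → the rooftop.
4. dragon Blue crosses ← the basement.
5. dragon Blue, dragon Green, and dragon Red cross → the rooftop.

5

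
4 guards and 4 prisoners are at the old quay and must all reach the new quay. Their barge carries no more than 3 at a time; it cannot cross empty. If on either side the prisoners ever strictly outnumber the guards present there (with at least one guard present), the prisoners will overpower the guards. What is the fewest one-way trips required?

Counting alone: each trip to the new quay takes at most 3 across and each return brings at least 1 back, so after t trips out (and t−1 returns) at most 3t − (t−1) of the 8 are across; that first reaches 8 at t = 4, so at least 7 crossings are needed.
The safety rule pushes this higher. Following every safe sequence of crossings, the most of the 8 that can be at the new quay as the barge arrives there on crossing 7 is 7 — never all 8.
So no plan with fewer than 9 crossings exists, and this one achieves 9:
1. 2 prisoners → the new quay.  (the old quay: 4G 2P; the new quay: 0G 2P)
2. 1 prisoner ← the old quay.  (the old quay: 4G 3P; the new quay: 0G 1P)
3. 3 prisoners → the new quay.  (the old quay: 4G 0P; the new quay: 0G 4P)
4. 1 prisoner ← the old quay.  (the old quay: 4G 1P; the new quay: 0G 3P)
5. 3 guards → the new quay.  (the old quay: 1G 1P; the new quay: 3G 3P)
6. 1 guard and 1 prisoner ← the old quay.  (the old quay: 2G 2P; the new quay: 2G 2P)
7. 2 guards → the new quay.  (the old quay: 0G 2P; the new quay: 4G 2P)
8. 1 prisoner ← the old quay.  (the old quay: 0G 3P; the new quay: 4G 1P)
9. 3 prisoners → the new quay.  (the old quay: 0G 0P; the new quay: 4G 4P)

9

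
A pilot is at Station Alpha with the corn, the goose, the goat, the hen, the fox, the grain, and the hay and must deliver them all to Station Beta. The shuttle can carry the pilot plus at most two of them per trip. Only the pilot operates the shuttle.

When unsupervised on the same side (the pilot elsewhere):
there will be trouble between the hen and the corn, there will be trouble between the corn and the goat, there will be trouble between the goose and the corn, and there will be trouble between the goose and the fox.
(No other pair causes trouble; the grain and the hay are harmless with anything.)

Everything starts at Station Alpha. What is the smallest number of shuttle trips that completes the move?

7

Counting alone: the pilot can take at most 2 across per trip to Station Beta, so moving all 7 needs at least 4 loaded trips out, with a return between consecutive ones — at least 7 crossings.
The plan below uses exactly 7 crossings, so it is optimal:
1. Pilot goes to Station Beta with the corn and the goose.
2. Pilot goes back to Station Alpha with the corn.
3. Pilot goes to Station Beta with the goat and the hen.
4. Pilot goes back to Station Alpha alone.
5. Pilot goes to Station Beta with the grain and the hay.
6. Pilot goes back to Station Alpha alone.
7. Pilot goes to Station Beta with the corn and the fox.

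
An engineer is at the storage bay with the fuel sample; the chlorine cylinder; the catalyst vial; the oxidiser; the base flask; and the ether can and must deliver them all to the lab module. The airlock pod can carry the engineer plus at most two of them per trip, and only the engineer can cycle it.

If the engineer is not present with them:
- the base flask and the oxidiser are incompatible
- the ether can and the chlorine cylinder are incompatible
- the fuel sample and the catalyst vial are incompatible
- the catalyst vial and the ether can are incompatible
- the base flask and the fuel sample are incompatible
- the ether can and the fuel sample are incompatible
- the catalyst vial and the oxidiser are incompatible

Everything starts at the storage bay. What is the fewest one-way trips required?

Whatever the first load, the items left behind include a forbidden pair without the engineer. No opening move is safe, so no plan exists.

impossible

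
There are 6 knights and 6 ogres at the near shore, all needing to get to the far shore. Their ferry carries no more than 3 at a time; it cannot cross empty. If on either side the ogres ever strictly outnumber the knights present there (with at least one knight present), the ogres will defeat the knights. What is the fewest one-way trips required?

Following every safe sequence of crossings from the start, the most of the 12 that can be at the far shore as the ferry arrives there on crossings 1, 3, 5 is 3, 5, 6 respectively; the best ever achieved is 6 of 12.
From crossing 7 on, no configuration arises that was not already reachable earlier: only 17 distinct safe configurations (who is on which side, and where the ferry is) can ever be reached, none of them has everyone across, and every continuation just revisits them. They are: 0 knights + 0 ogres across (ferry back at the start); 0 knights + 1 ogre across (ferry there); 0 knights + 1 ogre across (ferry back at the start); 0 knights + 2 ogres across (ferry there); 0 knights + 2 ogres across (ferry back at the start); 0 knights + 3 ogres across (ferry there); 0 knights + 3 ogres across (ferry back at the start); 0 knights + 4 ogres across (ferry there); 0 knights + 4 ogres across (ferry back at the start); 0 knights + 5 ogres across (ferry there); 0 knights + 5 ogres across (ferry back at the start); 0 knights + 6 ogres across (ferry there); 1 knight + 1 ogre across (ferry there); 1 knight + 1 ogre across (ferry back at the start); 2 knights + 2 ogres across (ferry there); 2 knights + 2 ogres across (ferry back at the start); 3 knights + 3 ogres across (ferry there). So no valid plan exists.

impossible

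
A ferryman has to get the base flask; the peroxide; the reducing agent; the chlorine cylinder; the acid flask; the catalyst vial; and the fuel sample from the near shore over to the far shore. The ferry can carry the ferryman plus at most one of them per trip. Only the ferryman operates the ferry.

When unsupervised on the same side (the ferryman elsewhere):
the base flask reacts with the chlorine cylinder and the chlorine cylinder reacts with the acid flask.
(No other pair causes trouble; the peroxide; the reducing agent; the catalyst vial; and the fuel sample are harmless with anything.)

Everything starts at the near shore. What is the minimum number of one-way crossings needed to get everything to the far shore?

15

Counting alone: the ferryman can take at most 1 across per trip to the far shore, so moving all 7 needs at least 7 loaded trips out, with a return between consecutive ones — at least 13 crossings.
The safety rule pushes this higher. Following every safe sequence of crossings, the most of the 7 that can be at the far shore as the ferry arrives there on crossing 13 is 6 — never all 7.
So no plan with fewer than 15 crossings exists, and this one achieves 15:
1. Ferryman goes to the far shore with the chlorine cylinder.
2. Ferryman goes back to the near shore alone.
3. Ferryman goes to the far shore with the base flask.
4. Ferryman goes back to the near shore with the chlorine cylinder.
5. Ferryman goes to the far shore with the acid flask.
6. Ferryman goes back to the near shore alone.
7. Ferryman goes to the far shore with the peroxide.
8. Ferryman goes back to the near shore alone.
9. Ferryman goes to the far shore with the reducing agent.
10. Ferryman goes back to the near shore alone.
11. Ferryman goes to the far shore with the catalyst vial.
12. Ferryman goes back to the near shore alone.
13. Ferryman goes to the far shore with the fuel sample.
14. Ferryman goes back to the near shore alone.
15. Ferryman goes to the far shore with the chlorine cylinder.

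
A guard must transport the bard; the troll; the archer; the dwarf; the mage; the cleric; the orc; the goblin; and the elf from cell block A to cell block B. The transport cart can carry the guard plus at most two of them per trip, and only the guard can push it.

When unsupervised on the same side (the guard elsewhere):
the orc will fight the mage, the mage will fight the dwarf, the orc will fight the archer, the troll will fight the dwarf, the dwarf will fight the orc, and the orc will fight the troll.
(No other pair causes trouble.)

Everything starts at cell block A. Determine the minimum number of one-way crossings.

Counting alone: the guard can take at most 2 across per trip to cell block B, so moving all 9 needs at least 5 loaded trips out, with a return between consecutive ones — at least 9 crossings.
The safety rule pushes this higher. Following every safe sequence of crossings, the most of the 9 that can be at cell block B as the transport cart arrives there on crossings 9, 11, 13 is 6, 7, 8 respectively — never all 9.
So no plan with fewer than 15 crossings exists, and this one achieves 15:
1. Guard goes to cell block B with the dwarf and the orc.
2. Guard goes back to cell block A with the dwarf.
3. Guard goes to cell block B with the bard and the dwarf.
4. Guard goes back to cell block A with the dwarf.
5. Guard goes to cell block B with the mage and the troll.
6. Guard goes back to cell block A with the orc.
7. Guard goes to cell block B with the archer and the dwarf.
8. Guard goes back to cell block A with the dwarf.
9. Guard goes to cell block B with the cleric and the dwarf.
10. Guard goes back to cell block A with the dwarf.
11. Guard goes to cell block B with the dwarf and the goblin.
12. Guard goes back to cell block A with the dwarf.
13. Guard goes to cell block B with the dwarf and the elf.
14. Guard goes back to cell block A with the dwarf.
15. Guard goes to cell block B with the dwarf and the orc.

15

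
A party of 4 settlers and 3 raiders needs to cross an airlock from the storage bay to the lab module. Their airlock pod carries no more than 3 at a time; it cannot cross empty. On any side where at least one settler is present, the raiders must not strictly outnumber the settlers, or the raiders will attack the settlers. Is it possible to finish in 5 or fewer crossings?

Yes — this plan uses 5 crossings (≤ 5):
1. 3 raiders → the lab module.  (the storage bay: 4S 0R; the lab module: 0S 3R)
2. 1 raider ← the storage bay.  (the storage bay: 4S 1R; the lab module: 0S 2R)
3. 3 settlers → the lab module.  (the storage bay: 1S 1R; the lab module: 3S 2R)
4. 1 settler ← the storage bay.  (the storage bay: 2S 1R; the lab module: 2S 2R)
5. 2 settlers and 1 raider → the lab module.  (the storage bay: 0S 0R; the lab module: 4S 3R)

Yes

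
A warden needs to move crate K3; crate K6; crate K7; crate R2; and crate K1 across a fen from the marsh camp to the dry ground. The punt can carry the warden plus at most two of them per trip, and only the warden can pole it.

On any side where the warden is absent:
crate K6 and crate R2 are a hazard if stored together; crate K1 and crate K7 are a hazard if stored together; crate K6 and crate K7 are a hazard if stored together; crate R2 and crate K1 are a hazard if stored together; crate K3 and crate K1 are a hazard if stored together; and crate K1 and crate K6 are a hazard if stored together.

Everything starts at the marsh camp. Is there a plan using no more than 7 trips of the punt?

Yes

Yes — this plan uses 7 crossings (≤ 7):
1. Warden goes to the dry ground with crate K1 and crate K6.
2. Warden goes back to the marsh camp with crate K6.
3. Warden goes to the dry ground with crate K3 and crate K6.
4. Warden goes back to the marsh camp with crate K1.
5. Warden goes to the dry ground with crate K7 and crate R2.
6. Warden goes back to the marsh camp with crate K6.
7. Warden goes to the dry ground with crate K1 and crate K6.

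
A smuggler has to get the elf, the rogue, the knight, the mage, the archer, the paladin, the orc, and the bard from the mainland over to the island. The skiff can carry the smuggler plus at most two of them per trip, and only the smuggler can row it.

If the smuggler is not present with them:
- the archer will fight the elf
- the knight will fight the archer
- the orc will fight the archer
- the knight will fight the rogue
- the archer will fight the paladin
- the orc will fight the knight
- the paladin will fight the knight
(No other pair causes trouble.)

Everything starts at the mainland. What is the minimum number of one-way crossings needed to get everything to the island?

Counting alone: the smuggler can take at most 2 across per trip to the island, so moving all 8 needs at least 4 loaded trips out, with a return between consecutive ones — at least 7 crossings.
The safety rule pushes this higher. Following every safe sequence of crossings, the most of the 8 that can be at the island as the skiff arrives there on crossings 7, 9, 11 is 5, 6, 7 respectively — never all 8.
So no plan with fewer than 13 crossings exists, and this one achieves 13:
1. Smuggler goes to the island with the archer and the knight.  [the mainland: the bard, the elf, the mage, the orc, the paladin, the rogue | the island: the archer, the knight]
2. Smuggler goes back to the mainland with the knight.  [the mainland: the bard, the elf, the knight, the mage, the orc, the paladin, the rogue | the island: the archer]
3. Smuggler goes to the island with the elf and the knight.  [the mainland: the bard, the mage, the orc, the paladin, the rogue | the island: the archer, the elf, the knight]
4. Smuggler goes back to the mainland with the archer.  [the mainland: the archer, the bard, the mage, the orc, the paladin, the rogue | the island: the elf, the knight]
5. Smuggler goes to the island with the archer and the mage.  [the mainland: the bard, the orc, the paladin, the rogue | the island: the archer, the elf, the knight, the mage]
6. Smuggler goes back to the mainland with the archer.  [the mainland: the archer, the bard, the orc, the paladin, the rogue | the island: the elf, the knight, the mage]
7. Smuggler goes to the island with the archer and the bard.  [the mainland: the orc, the paladin, the rogue | the island: the archer, the bard, the elf, the knight, the mage]
8. Smuggler goes back to the mainland with the archer.  [the mainland: the archer, the orc, the paladin, the rogue | the island: the bard, the elf, the knight, the mage]
9. Smuggler goes to the island with the orc and the paladin.  [the mainland: the archer, the rogue | the island: the bard, the elf, the knight, the mage, the orc, the paladin]
10. Smuggler goes back to the mainland with the knight.  [the mainland: the archer, the knight, the rogue | the island: the bard, the elf, the mage, the orc, the paladin]
11. Smuggler goes to the island with the knight and the rogue.  [the mainland: the archer | the island: the bard, the elf, the knight, the mage, the orc, the paladin, the rogue]
12. Smuggler goes back to the mainland with the knight.  [the mainland: the archer, the knight | the island: the bard, the elf, the mage, the orc, the paladin, the rogue]
13. Smuggler goes to the island with the archer and the knight.  [the mainland: — | the island: the archer, the bard, the elf, the knight, the mage, the orc, the paladin, the rogue]

13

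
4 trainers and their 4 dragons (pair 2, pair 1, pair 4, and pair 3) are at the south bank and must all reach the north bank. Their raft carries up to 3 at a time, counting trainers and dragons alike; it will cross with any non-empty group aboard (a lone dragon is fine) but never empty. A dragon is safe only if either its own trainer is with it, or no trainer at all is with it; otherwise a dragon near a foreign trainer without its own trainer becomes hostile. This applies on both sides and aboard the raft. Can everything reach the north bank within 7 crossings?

No

Counting alone: each trip to the north bank takes at most 3 across and each return brings at least 1 back, so after t trips out (and t−1 returns) at most 3t − (t−1) of the 8 are across; that first reaches 8 at t = 4, so at least 7 crossings are needed.
The safety rule pushes this higher. Following every safe sequence of crossings, the most of the 8 that can be at the north bank as the raft arrives there on crossing 7 is 7 — never all 8.
So the move cannot be finished within 7 crossings. (The shortest complete plan takes 9:)
1. dragon 2 and trainer 2 cross → the north bank.
2. trainer 2 crosses ← the south bank.
3. dragon 1, trainer 1, and trainer 2 cross → the north bank.
4. dragon 2 and trainer 2 cross ← the south bank.
5. trainer 2, trainer 3, and trainer 4 cross → the north bank.
6. dragon 1 crosses ← the south bank.
7. dragon 1 and dragon 2 cross → the north bank.
8. dragon 2 crosses ← the south bank.
9. dragon 2, dragon 3, and dragon 4 cross → the north bank.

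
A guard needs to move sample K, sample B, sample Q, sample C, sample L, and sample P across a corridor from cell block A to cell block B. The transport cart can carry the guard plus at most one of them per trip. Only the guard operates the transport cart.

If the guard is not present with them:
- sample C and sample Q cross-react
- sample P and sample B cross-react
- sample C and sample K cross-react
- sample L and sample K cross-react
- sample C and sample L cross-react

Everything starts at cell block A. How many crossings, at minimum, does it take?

impossible

Whatever the first load, the items left behind include a forbidden pair without the guard. No opening move is safe, so no plan exists.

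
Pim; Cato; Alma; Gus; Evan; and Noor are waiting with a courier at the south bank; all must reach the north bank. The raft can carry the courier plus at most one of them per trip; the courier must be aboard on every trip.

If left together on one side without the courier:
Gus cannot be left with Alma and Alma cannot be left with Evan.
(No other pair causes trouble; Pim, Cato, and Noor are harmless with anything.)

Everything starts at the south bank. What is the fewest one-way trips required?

13

Counting alone: the courier can take at most 1 across per trip to the north bank, so moving all 6 needs at least 6 loaded trips out, with a return between consecutive ones — at least 11 crossings.
The safety rule pushes this higher. Following every safe sequence of crossings, the most of the 6 that can be at the north bank as the raft arrives there on crossing 11 is 5 — never all 6.
So no plan with fewer than 13 crossings exists, and this one achieves 13:
1. Courier goes to the north bank with Alma.
2. Courier goes back to the south bank alone.
3. Courier goes to the north bank with Pim.
4. Courier goes back to the south bank alone.
5. Courier goes to the north bank with Cato.
6. Courier goes back to the south bank alone.
7. Courier goes to the north bank with Gus.
8. Courier goes back to the south bank with Alma.
9. Courier goes to the north bank with Evan.
10. Courier goes back to the south bank alone.
11. Courier goes to the north bank with Noor.
12. Courier goes back to the south bank alone.
13. Courier goes to the north bank with Alma.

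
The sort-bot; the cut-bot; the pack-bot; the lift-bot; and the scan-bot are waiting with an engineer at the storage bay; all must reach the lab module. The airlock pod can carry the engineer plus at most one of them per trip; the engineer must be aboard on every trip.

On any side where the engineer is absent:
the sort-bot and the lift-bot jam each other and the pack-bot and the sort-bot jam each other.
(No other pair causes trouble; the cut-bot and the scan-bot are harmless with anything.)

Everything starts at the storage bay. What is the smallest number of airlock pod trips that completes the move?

11

Counting alone: the engineer can take at most 1 across per trip to the lab module, so moving all 5 needs at least 5 loaded trips out, with a return between consecutive ones — at least 9 crossings.
The safety rule pushes this higher. Following every safe sequence of crossings, the most of the 5 that can be at the lab module as the airlock pod arrives there on crossing 9 is 4 — never all 5.
So no plan with fewer than 11 crossings exists, and this one achieves 11:
1. Engineer goes to the lab module with the sort-bot.
2. Engineer goes back to the storage bay alone.
3. Engineer goes to the lab module with the cut-bot.
4. Engineer goes back to the storage bay alone.
5. Engineer goes to the lab module with the pack-bot.
6. Engineer goes back to the storage bay with the sort-bot.
7. Engineer goes to the lab module with the lift-bot.
8. Engineer goes back to the storage bay alone.
9. Engineer goes to the lab module with the scan-bot.
10. Engineer goes back to the storage bay alone.
11. Engineer goes to the lab module with the sort-bot.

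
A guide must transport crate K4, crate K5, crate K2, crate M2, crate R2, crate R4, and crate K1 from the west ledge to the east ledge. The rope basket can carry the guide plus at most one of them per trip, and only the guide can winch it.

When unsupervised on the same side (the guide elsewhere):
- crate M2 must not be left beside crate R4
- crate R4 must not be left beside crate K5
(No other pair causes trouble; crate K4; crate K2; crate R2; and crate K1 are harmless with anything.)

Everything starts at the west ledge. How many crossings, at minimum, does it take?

15

Counting alone: the guide can take at most 1 across per trip to the east ledge, so moving all 7 needs at least 7 loaded trips out, with a return between consecutive ones — at least 13 crossings.
The safety rule pushes this higher. Following every safe sequence of crossings, the most of the 7 that can be at the east ledge as the rope basket arrives there on crossing 13 is 6 — never all 7.
So no plan with fewer than 15 crossings exists, and this one achieves 15:
1. Guide goes to the east ledge with crate R4.  [the west ledge: crate K1, crate K2, crate K4, crate K5, crate M2, crate R2 | the east ledge: crate R4]
2. Guide goes back to the west ledge alone.  [the west ledge: crate K1, crate K2, crate K4, crate K5, crate M2, crate R2 | the east ledge: crate R4]
3. Guide goes to the east ledge with crate K4.  [the west ledge: crate K1, crate K2, crate K5, crate M2, crate R2 | the east ledge: crate K4, crate R4]
4. Guide goes back to the west ledge alone.  [the west ledge: crate K1, crate K2, crate K5, crate M2, crate R2 | the east ledge: crate K4, crate R4]
5. Guide goes to the east ledge with crate K5.  [the west ledge: crate K1, crate K2, crate M2, crate R2 | the east ledge: crate K4, crate K5, crate R4]
6. Guide goes back to the west ledge with crate R4.  [the west ledge: crate K1, crate K2, crate M2, crate R2, crate R4 | the east ledge: crate K4, crate K5]
7. Guide goes to the east ledge with crate M2.  [the west ledge: crate K1, crate K2, crate R2, crate R4 | the east ledge: crate K4, crate K5, crate M2]
8. Guide goes back to the west ledge alone.  [the west ledge: crate K1, crate K2, crate R2, crate R4 | the east ledge: crate K4, crate K5, crate M2]
9. Guide goes to the east ledge with crate K2.  [the west ledge: crate K1, crate R2, crate R4 | the east ledge: crate K2, crate K4, crate K5, crate M2]
10. Guide goes back to the west ledge alone.  [the west ledge: crate K1, crate R2, crate R4 | the east ledge: crate K2, crate K4, crate K5, crate M2]
11. Guide goes to the east ledge with crate R2.  [the west ledge: crate K1, crate R4 | the east ledge: crate K2, crate K4, crate K5, crate M2, crate R2]
12. Guide goes back to the west ledge alone.  [the west ledge: crate K1, crate R4 | the east ledge: crate K2, crate K4, crate K5, crate M2, crate R2]
13. Guide goes to the east ledge with crate K1.  [the west ledge: crate R4 | the east ledge: crate K1, crate K2, crate K4, crate K5, crate M2, crate R2]
14. Guide goes back to the west ledge alone.  [the west ledge: crate R4 | the east ledge: crate K1, crate K2, crate K4, crate K5, crate M2, crate R2]
15. Guide goes to the east ledge with crate R4.  [the west ledge: — | the east ledge: crate K1, crate K2, crate K4, crate K5, crate M2, crate R2, crate R4]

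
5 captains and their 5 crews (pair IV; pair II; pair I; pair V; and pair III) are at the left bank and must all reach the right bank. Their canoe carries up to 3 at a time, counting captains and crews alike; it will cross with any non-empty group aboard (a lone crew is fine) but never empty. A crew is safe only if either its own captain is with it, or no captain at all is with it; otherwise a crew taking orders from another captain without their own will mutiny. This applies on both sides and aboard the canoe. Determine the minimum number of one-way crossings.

11

Counting alone: each trip to the right bank takes at most 3 across and each return brings at least 1 back, so after t trips out (and t−1 returns) at most 3t − (t−1) of the 10 are across; that first reaches 10 at t = 5, so at least 9 crossings are needed.
The safety rule pushes this higher. Following every safe sequence of crossings, the most of the 10 that can be at the right bank as the canoe arrives there on crossing 9 is 9 — never all 10.
So no plan with fewer than 11 crossings exists, and this one achieves 11:
1. captain IV and crew IV cross → the right bank.
2. captain IV crosses ← the left bank.
3. crew I, crew II, and crew V cross → the right bank.
4. crew IV crosses ← the left bank.
5. captain I, captain II, and captain V cross → the right bank.
6. captain II and crew II cross ← the left bank.
7. captain II, captain III, and captain IV cross → the right bank.
8. crew I crosses ← the left bank.
9. crew II and crew IV cross → the right bank.
10. crew IV crosses ← the left bank.
11. crew I, crew III, and crew IV cross → the right bank.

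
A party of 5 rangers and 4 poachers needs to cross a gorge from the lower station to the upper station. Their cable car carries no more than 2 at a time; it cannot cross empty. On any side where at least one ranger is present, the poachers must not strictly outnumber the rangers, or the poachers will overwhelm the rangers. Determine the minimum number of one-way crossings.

Counting alone: each trip to the upper station takes at most 2 across and each return brings at least 1 back, so after t trips out (and t−1 returns) at most 2t − (t−1) of the 9 are across; that first reaches 9 at t = 8, so at least 15 crossings are needed.
The plan below uses exactly 15 crossings, so it is optimal:
1. 2 poachers → the upper station.  (the lower station: 5R 2P; the upper station: 0R 2P)
2. 1 poacher ← the lower station.  (the lower station: 5R 3P; the upper station: 0R 1P)
3. 2 poachers → the upper station.  (the lower station: 5R 1P; the upper station: 0R 3P)
4. 1 poacher ← the lower station.  (the lower station: 5R 2P; the upper station: 0R 2P)
5. 2 rangers → the upper station.  (the lower station: 3R 2P; the upper station: 2R 2P)
6. 1 poacher ← the lower station.  (the lower station: 3R 3P; the upper station: 2R 1P)
7. 1 ranger and 1 poacher → the upper station.  (the lower station: 2R 2P; the upper station: 3R 2P)
8. 1 ranger ← the lower station.  (the lower station: 3R 2P; the upper station: 2R 2P)
9. 1 ranger and 1 poacher → the upper station.  (the lower station: 2R 1P; the upper station: 3R 3P)
10. 1 poacher ← the lower station.  (the lower station: 2R 2P; the upper station: 3R 2P)
11. 1 ranger and 1 poacher → the upper station.  (the lower station: 1R 1P; the upper station: 4R 3P)
12. 1 ranger ← the lower station.  (the lower station: 2R 1P; the upper station: 3R 3P)
13. 1 ranger and 1 poacher → the upper station.  (the lower station: 1R 0P; the upper station: 4R 4P)
14. 1 poacher ← the lower station.  (the lower station: 1R 1P; the upper station: 4R 3P)
15. 1 ranger and 1 poacher → the upper station.  (the lower station: 0R 0P; the upper station: 5R 4P)

15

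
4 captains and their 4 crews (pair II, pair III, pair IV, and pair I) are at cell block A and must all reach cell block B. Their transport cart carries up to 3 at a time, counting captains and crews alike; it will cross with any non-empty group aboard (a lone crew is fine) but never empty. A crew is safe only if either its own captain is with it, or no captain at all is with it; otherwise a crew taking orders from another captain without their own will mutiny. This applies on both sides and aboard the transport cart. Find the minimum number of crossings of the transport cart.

9

Counting alone: each trip to cell block B takes at most 3 across and each return brings at least 1 back, so after t trips out (and t−1 returns) at most 3t − (t−1) of the 8 are across; that first reaches 8 at t = 4, so at least 7 crossings are needed.
The safety rule pushes this higher. Following every safe sequence of crossings, the most of the 8 that can be at cell block B as the transport cart arrives there on crossing 7 is 7 — never all 8.
So no plan with fewer than 9 crossings exists, and this one achieves 9:
1. captain II and crew II cross → cell block B.
2. captain II crosses ← cell block A.
3. captain II, captain III, and crew III cross → cell block B.
4. captain II and crew II cross ← cell block A.
5. captain I, captain II, and captain IV cross → cell block B.
6. crew III crosses ← cell block A.
7. crew II and crew III cross → cell block B.
8. crew II crosses ← cell block A.
9. crew I, crew II, and crew IV cross → cell block B.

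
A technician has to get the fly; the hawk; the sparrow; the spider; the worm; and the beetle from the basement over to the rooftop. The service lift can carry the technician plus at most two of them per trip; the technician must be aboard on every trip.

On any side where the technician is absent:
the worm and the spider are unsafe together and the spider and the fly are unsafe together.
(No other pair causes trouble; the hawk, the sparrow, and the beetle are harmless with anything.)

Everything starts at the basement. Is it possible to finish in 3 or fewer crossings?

Counting alone: the technician can take at most 2 across per trip to the rooftop, so moving all 6 needs at least 3 loaded trips out, with a return between consecutive ones — at least 5 crossings.
Since 3 < 5, 3 crossings cannot be enough. (The shortest complete plan in fact takes 5:)
1. Technician goes to the rooftop with the fly and the worm.
2. Technician goes back to the basement alone.
3. Technician goes to the rooftop with the hawk and the sparrow.
4. Technician goes back to the basement alone.
5. Technician goes to the rooftop with the beetle and the spider.

No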